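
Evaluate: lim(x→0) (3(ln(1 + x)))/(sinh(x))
This is a 0/0 indeterminate form.

Apply L'Hôpital's rule: differentiate numerator and denominator separately.
  f(x) = 3·ln(x + 1)   ⇒   f'(x) = 3/(x + 1)
  g(x) = sinh(x)   ⇒   g'(x) = cosh(x)
  lim(x→0) f'(x)/g'(x) = lim(x→0) (3/(x + 1))/(cosh(x))
  = 3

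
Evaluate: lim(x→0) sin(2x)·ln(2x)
This is a 0·∞ indeterminate form.

Rewrite 0·∞ as a quotient (0/0 or ∞/∞ form), then apply L'Hôpital's rule:
  lim(x→0) sin(2x)·ln(2x) = 0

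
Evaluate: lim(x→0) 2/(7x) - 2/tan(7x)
This is an ∞-∞ indeterminate form.

Combine fractions or rationalize to convert ∞-∞ to 0/0 form:
  lim(x→0) 2/(7x) - 2/tan(7x) = 0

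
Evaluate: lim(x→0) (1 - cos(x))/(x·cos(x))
This is a 0/0 indeterminate form.

Apply L'Hôpital's rule: differentiate numerator and denominator separately.
  f(x) = 1 - cos(x)   ⇒   f'(x) = sin(x)
  g(x) = x·cos(x)   ⇒   g'(x) = -x·sin(x) + cos(x)
  lim(x→0) f'(x)/g'(x) = lim(x→0) (sin(x))/(-x·sin(x) + cos(x))
  = 0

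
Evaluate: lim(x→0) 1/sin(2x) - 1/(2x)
This is an ∞-∞ indeterminate form.

Combine fractions or rationalize to convert ∞-∞ to 0/0 form:
  lim(x→0) 1/sin(2x) - 1/(2x) = 0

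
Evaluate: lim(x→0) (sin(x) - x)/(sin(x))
This is a 0/0 indeterminate form.

Apply L'Hôpital's rule: differentiate numerator and denominator separately.
  f(x) = -x + sin(x)   ⇒   f'(x) = cos(x) - 1
  g(x) = sin(x)   ⇒   g'(x) = cos(x)
  lim(x→0) f'(x)/g'(x) = lim(x→0) (cos(x) - 1)/(cos(x))
  = 0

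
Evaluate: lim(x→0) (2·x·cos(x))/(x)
This is a 0/0 indeterminate form.

Apply L'Hôpital's rule: differentiate numerator and denominator separately.
  f(x) = 2·x·cos(x)   ⇒   f'(x) = -2·x·sin(x) + 2·cos(x)
  g(x) = x   ⇒   g'(x) = 1
  lim(x→0) f'(x)/g'(x) = lim(x→0) (-2·x·sin(x) + 2·cos(x))/(1)
  = 2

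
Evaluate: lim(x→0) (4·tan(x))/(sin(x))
This is a 0/0 indeterminate form.

Apply L'Hôpital's rule: differentiate numerator and denominator separately.
  f(x) = 4·tan(x)   ⇒   f'(x) = 4·tan(x)^2 + 4
  g(x) = sin(x)   ⇒   g'(x) = cos(x)
  lim(x→0) f'(x)/g'(x) = lim(x→0) (4·tan(x)^2 + 4)/(cos(x))
  = 4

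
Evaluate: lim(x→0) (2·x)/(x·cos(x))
This is a 0/0 indeterminate form.

Apply L'Hôpital's rule: differentiate numerator and denominator separately.
  f(x) = 2·x   ⇒   f'(x) = 2
  g(x) = x·cos(x)   ⇒   g'(x) = -x·sin(x) + cos(x)
  lim(x→0) f'(x)/g'(x) = lim(x→0) (2)/(-x·sin(x) + cos(x))
  = 2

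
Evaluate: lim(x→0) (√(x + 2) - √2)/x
This is a standard limit.

Factor or rationalize the expression:
  lim(x→0) (√(x + 2) - √2)/x = sqrt(2)/4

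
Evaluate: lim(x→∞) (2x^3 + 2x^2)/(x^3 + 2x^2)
This is an ∞/∞ indeterminate form.

Apply L'Hôpital's rule: differentiate numerator and denominator separately.
  f(x) = 2·x^3 + 2·x^2   ⇒   f'(x) = 6·x^2 + 4·x
  g(x) = x^3 + 2·x^2   ⇒   g'(x) = 3·x^2 + 4·x
  lim(x→∞) f'(x)/g'(x) = lim(x→∞) (6·x^2 + 4·x)/(3·x^2 + 4·x)
  = 2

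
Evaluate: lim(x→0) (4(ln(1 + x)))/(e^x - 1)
This is a 0/0 indeterminate form.

Apply L'Hôpital's rule: differentiate numerator and denominator separately.
  f(x) = 4·ln(x + 1)   ⇒   f'(x) = 4/(x + 1)
  g(x) = e^(x) - 1   ⇒   g'(x) = e^(x)
  lim(x→0) f'(x)/g'(x) = lim(x→0) (4/(x + 1))/(e^(x))
  = 4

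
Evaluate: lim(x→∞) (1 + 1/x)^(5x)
This is an exponential indeterminate form.

For exponential indeterminate forms, take the natural log:
  Let L = lim(x→∞) (1 + 1/x)^(5x)
  Then ln(L) = lim(x→∞) [exponent × ln(base)]
  Evaluate using L'Hôpital or standard limits, then exponentiate.
  L = e^(5)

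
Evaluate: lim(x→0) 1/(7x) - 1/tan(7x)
This is an ∞-∞ indeterminate form.

Combine fractions or rationalize to convert ∞-∞ to 0/0 form:
  lim(x→0) 1/(7x) - 1/tan(7x) = 0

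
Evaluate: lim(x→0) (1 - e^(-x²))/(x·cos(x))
This is a 0/0 indeterminate form.

Apply L'Hôpital's rule: differentiate numerator and denominator separately.
  f(x) = 1 - e^(-x^2)   ⇒   f'(x) = 2·x·e^(-x^2)
  g(x) = x·cos(x)   ⇒   g'(x) = -x·sin(x) + cos(x)
  lim(x→0) f'(x)/g'(x) = lim(x→0) (2·x·e^(-x^2))/(-x·sin(x) + cos(x))
  = 0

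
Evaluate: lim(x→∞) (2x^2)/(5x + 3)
This is an ∞/∞ indeterminate form.

Apply L'Hôpital's rule: differentiate numerator and denominator separately.
  f(x) = 2·x^2   ⇒   f'(x) = 4·x
  g(x) = 5·x + 3   ⇒   g'(x) = 5
  lim(x→∞) f'(x)/g'(x) = lim(x→∞) (4·x)/(5)
  = ∞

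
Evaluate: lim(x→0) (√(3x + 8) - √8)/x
This is a standard limit.

Factor or rationalize the expression:
  lim(x→0) (√(3x + 8) - √8)/x = 3·sqrt(2)/8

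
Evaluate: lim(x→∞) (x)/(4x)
This is an ∞/∞ indeterminate form.

Apply L'Hôpital's rule: differentiate numerator and denominator separately.
  f(x) = x   ⇒   f'(x) = 1
  g(x) = 4·x   ⇒   g'(x) = 4
  lim(x→∞) f'(x)/g'(x) = lim(x→∞) (1)/(4)
  = 1/4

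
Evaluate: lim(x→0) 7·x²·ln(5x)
This is a 0·∞ indeterminate form.

Rewrite 0·∞ as a quotient (0/0 or ∞/∞ form), then apply L'Hôpital's rule:
  lim(x→0) 7·x²·ln(5x) = 0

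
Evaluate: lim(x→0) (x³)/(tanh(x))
This is a 0/0 indeterminate form.

Apply L'Hôpital's rule: differentiate numerator and denominator separately.
  f(x) = x^3   ⇒   f'(x) = 3·x^2
  g(x) = tanh(x)   ⇒   g'(x) = 1 - tanh(x)^2
  lim(x→0) f'(x)/g'(x) = lim(x→0) (3·x^2)/(1 - tanh(x)^2)
  = 0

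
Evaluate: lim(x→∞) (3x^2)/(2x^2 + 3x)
This is an ∞/∞ indeterminate form.

Apply L'Hôpital's rule: differentiate numerator and denominator separately.
  f(x) = 3·x^2   ⇒   f'(x) = 6·x
  g(x) = 2·x^2 + 3·x   ⇒   g'(x) = 4·x + 3
  lim(x→∞) f'(x)/g'(x) = lim(x→∞) (6·x)/(4·x + 3)
  = 3/2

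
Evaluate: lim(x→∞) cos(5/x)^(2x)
This is an exponential indeterminate form.

For exponential indeterminate forms, take the natural log:
  Let L = lim(x→∞) cos(5/x)^(2x)
  Then ln(L) = lim(x→∞) [exponent × ln(base)]
  Evaluate using L'Hôpital or standard limits, then exponentiate.
  L = 1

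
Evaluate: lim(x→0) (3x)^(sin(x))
This is an exponential indeterminate form.

For exponential indeterminate forms, take the natural log:
  Let L = lim(x→0) (3x)^(sin(x))
  Then ln(L) = lim(x→0) [exponent × ln(base)]
  Evaluate using L'Hôpital or standard limits, then exponentiate.
  L = 1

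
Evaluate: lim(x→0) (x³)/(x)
This is a 0/0 indeterminate form.

Apply L'Hôpital's rule: differentiate numerator and denominator separately.
  f(x) = x^3   ⇒   f'(x) = 3·x^2
  g(x) = x   ⇒   g'(x) = 1
  lim(x→0) f'(x)/g'(x) = lim(x→0) (3·x^2)/(1)
  = 0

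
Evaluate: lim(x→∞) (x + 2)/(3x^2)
This is an ∞/∞ indeterminate form.

Apply L'Hôpital's rule: differentiate numerator and denominator separately.
  f(x) = x + 2   ⇒   f'(x) = 1
  g(x) = 3·x^2   ⇒   g'(x) = 6·x
  lim(x→∞) f'(x)/g'(x) = lim(x→∞) (1)/(6·x)
  = 0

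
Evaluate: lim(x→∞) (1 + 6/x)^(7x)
This is an exponential indeterminate form.

For exponential indeterminate forms, take the natural log:
  Let L = lim(x→∞) (1 + 6/x)^(7x)
  Then ln(L) = lim(x→∞) [exponent × ln(base)]
  Evaluate using L'Hôpital or standard limits, then exponentiate.
  L = e^(42)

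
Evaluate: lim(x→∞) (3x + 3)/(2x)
This is an ∞/∞ indeterminate form.

Apply L'Hôpital's rule: differentiate numerator and denominator separately.
  f(x) = 3·x + 3   ⇒   f'(x) = 3
  g(x) = 2·x   ⇒   g'(x) = 2
  lim(x→∞) f'(x)/g'(x) = lim(x→∞) (3)/(2)
  = 3/2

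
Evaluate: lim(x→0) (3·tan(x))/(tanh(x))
This is a 0/0 indeterminate form.

Apply L'Hôpital's rule: differentiate numerator and denominator separately.
  f(x) = 3·tan(x)   ⇒   f'(x) = 3·tan(x)^2 + 3
  g(x) = tanh(x)   ⇒   g'(x) = 1 - tanh(x)^2
  lim(x→0) f'(x)/g'(x) = lim(x→0) (3·tan(x)^2 + 3)/(1 - tanh(x)^2)
  = 3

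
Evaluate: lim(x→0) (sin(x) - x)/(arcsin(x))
This is a 0/0 indeterminate form.

Apply L'Hôpital's rule: differentiate numerator and denominator separately.
  f(x) = -x + sin(x)   ⇒   f'(x) = cos(x) - 1
  g(x) = asin(x)   ⇒   g'(x) = 1/sqrt(1 - x^2)
  lim(x→0) f'(x)/g'(x) = lim(x→0) (cos(x) - 1)/(1/sqrt(1 - x^2))
  = 0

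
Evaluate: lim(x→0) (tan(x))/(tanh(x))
This is a 0/0 indeterminate form.

Apply L'Hôpital's rule: differentiate numerator and denominator separately.
  f(x) = tan(x)   ⇒   f'(x) = tan(x)^2 + 1
  g(x) = tanh(x)   ⇒   g'(x) = 1 - tanh(x)^2
  lim(x→0) f'(x)/g'(x) = lim(x→0) (tan(x)^2 + 1)/(1 - tanh(x)^2)
  = 1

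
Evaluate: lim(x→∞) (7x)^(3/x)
This is an exponential indeterminate form.

For exponential indeterminate forms, take the natural log:
  Let L = lim(x→∞) (7x)^(3/x)
  Then ln(L) = lim(x→∞) [exponent × ln(base)]
  Evaluate using L'Hôpital or standard limits, then exponentiate.
  L = 1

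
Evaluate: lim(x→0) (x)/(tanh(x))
This is a 0/0 indeterminate form.

Apply L'Hôpital's rule: differentiate numerator and denominator separately.
  f(x) = x   ⇒   f'(x) = 1
  g(x) = tanh(x)   ⇒   g'(x) = 1 - tanh(x)^2
  lim(x→0) f'(x)/g'(x) = lim(x→0) (1)/(1 - tanh(x)^2)
  = 1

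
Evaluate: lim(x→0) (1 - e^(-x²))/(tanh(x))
This is a 0/0 indeterminate form.

Apply L'Hôpital's rule: differentiate numerator and denominator separately.
  f(x) = 1 - e^(-x^2)   ⇒   f'(x) = 2·x·e^(-x^2)
  g(x) = tanh(x)   ⇒   g'(x) = 1 - tanh(x)^2
  lim(x→0) f'(x)/g'(x) = lim(x→0) (2·x·e^(-x^2))/(1 - tanh(x)^2)
  = 0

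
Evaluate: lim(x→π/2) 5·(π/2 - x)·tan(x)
This is a 0·∞ indeterminate form.

Rewrite 0·∞ as a quotient (0/0 or ∞/∞ form), then apply L'Hôpital's rule:
  lim(x→π/2) 5·(π/2 - x)·tan(x) = 5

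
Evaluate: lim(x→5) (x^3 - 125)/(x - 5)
This is a standard limit.

Factor or rationalize the expression:
  lim(x→5) (x^3 - 125)/(x - 5) = 75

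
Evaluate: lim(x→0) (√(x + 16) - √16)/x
This is a standard limit.

Factor or rationalize the expression:
  lim(x→0) (√(x + 16) - √16)/x = 1/8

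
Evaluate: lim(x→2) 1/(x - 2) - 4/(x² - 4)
This is an ∞-∞ indeterminate form.

Combine fractions or rationalize to convert ∞-∞ to 0/0 form:
  lim(x→2) 1/(x - 2) - 4/(x² - 4) = 1/4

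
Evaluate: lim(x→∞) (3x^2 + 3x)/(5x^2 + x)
This is an ∞/∞ indeterminate form.

Apply L'Hôpital's rule: differentiate numerator and denominator separately.
  f(x) = 3·x^2 + 3·x   ⇒   f'(x) = 6·x + 3
  g(x) = 5·x^2 + x   ⇒   g'(x) = 10·x + 1
  lim(x→∞) f'(x)/g'(x) = lim(x→∞) (6·x + 3)/(10·x + 1)
  = 3/5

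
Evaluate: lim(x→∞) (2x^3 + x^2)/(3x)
This is an ∞/∞ indeterminate form.

Apply L'Hôpital's rule: differentiate numerator and denominator separately.
  f(x) = 2·x^3 + x^2   ⇒   f'(x) = 6·x^2 + 2·x
  g(x) = 3·x   ⇒   g'(x) = 3
  lim(x→∞) f'(x)/g'(x) = lim(x→∞) (6·x^2 + 2·x)/(3)
  = ∞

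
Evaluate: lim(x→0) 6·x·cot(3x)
This is a 0·∞ indeterminate form.

Rewrite 0·∞ as a quotient (0/0 or ∞/∞ form), then apply L'Hôpital's rule:
  lim(x→0) 6·x·cot(3x) = 2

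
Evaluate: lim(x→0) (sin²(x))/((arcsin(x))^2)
This is a 0/0 indeterminate form.

Apply L'Hôpital's rule: differentiate numerator and denominator separately.
  f(x) = sin(x)^2   ⇒   f'(x) = 2·sin(x)·cos(x)
  g(x) = asin(x)^2   ⇒   g'(x) = 2·asin(x)/sqrt(1 - x^2)
  lim(x→0) f'(x)/g'(x) = lim(x→0) (2·sin(x)·cos(x))/(2·asin(x)/sqrt(1 - x^2))
  = 1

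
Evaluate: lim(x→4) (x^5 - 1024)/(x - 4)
This is a standard limit.

Factor or rationalize the expression:
  lim(x→4) (x^5 - 1024)/(x - 4) = 1280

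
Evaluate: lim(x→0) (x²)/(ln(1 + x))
This is a 0/0 indeterminate form.

Apply L'Hôpital's rule: differentiate numerator and denominator separately.
  f(x) = x^2   ⇒   f'(x) = 2·x
  g(x) = ln(x + 1)   ⇒   g'(x) = 1/(x + 1)
  lim(x→0) f'(x)/g'(x) = lim(x→0) (2·x)/(1/(x + 1))
  = 0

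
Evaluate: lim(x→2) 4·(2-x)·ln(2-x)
This is a 0·∞ indeterminate form.

Rewrite 0·∞ as a quotient (0/0 or ∞/∞ form), then apply L'Hôpital's rule:
  lim(x→2) 4·(2-x)·ln(2-x) = 0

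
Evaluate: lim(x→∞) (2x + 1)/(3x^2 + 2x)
This is an ∞/∞ indeterminate form.

Apply L'Hôpital's rule: differentiate numerator and denominator separately.
  f(x) = 2·x + 1   ⇒   f'(x) = 2
  g(x) = 3·x^2 + 2·x   ⇒   g'(x) = 6·x + 2
  lim(x→∞) f'(x)/g'(x) = lim(x→∞) (2)/(6·x + 2)
  = 0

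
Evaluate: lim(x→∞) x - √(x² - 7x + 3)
This is an ∞-∞ indeterminate form.

Combine fractions or rationalize to convert ∞-∞ to 0/0 form:
  lim(x→∞) x - √(x² - 7x + 3) = 7/2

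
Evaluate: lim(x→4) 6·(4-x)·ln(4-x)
This is a 0·∞ indeterminate form.

Rewrite 0·∞ as a quotient (0/0 or ∞/∞ form), then apply L'Hôpital's rule:
  lim(x→4) 6·(4-x)·ln(4-x) = 0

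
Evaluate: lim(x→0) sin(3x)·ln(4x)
This is a 0·∞ indeterminate form.

Rewrite 0·∞ as a quotient (0/0 or ∞/∞ form), then apply L'Hôpital's rule:
  lim(x→0) sin(3x)·ln(4x) = 0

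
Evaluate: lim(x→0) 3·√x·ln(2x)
This is a 0·∞ indeterminate form.

Rewrite 0·∞ as a quotient (0/0 or ∞/∞ form), then apply L'Hôpital's rule:
  lim(x→0) 3·√x·ln(2x) = 0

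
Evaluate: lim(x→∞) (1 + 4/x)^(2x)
This is an exponential indeterminate form.

For exponential indeterminate forms, take the natural log:
  Let L = lim(x→∞) (1 + 4/x)^(2x)
  Then ln(L) = lim(x→∞) [exponent × ln(base)]
  Evaluate using L'Hôpital or standard limits, then exponentiate.
  L = e^(8)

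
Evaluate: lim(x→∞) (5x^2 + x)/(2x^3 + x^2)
This is an ∞/∞ indeterminate form.

Apply L'Hôpital's rule: differentiate numerator and denominator separately.
  f(x) = 5·x^2 + x   ⇒   f'(x) = 10·x + 1
  g(x) = 2·x^3 + x^2   ⇒   g'(x) = 6·x^2 + 2·x
  lim(x→∞) f'(x)/g'(x) = lim(x→∞) (10·x + 1)/(6·x^2 + 2·x)
  = 0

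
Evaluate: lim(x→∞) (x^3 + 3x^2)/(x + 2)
This is an ∞/∞ indeterminate form.

Apply L'Hôpital's rule: differentiate numerator and denominator separately.
  f(x) = x^3 + 3·x^2   ⇒   f'(x) = 3·x^2 + 6·x
  g(x) = x + 2   ⇒   g'(x) = 1
  lim(x→∞) f'(x)/g'(x) = lim(x→∞) (3·x^2 + 6·x)/(1)
  = ∞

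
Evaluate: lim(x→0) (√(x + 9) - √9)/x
This is a standard limit.

Factor or rationalize the expression:
  lim(x→0) (√(x + 9) - √9)/x = 1/6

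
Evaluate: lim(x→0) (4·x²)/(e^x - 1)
This is a 0/0 indeterminate form.

Apply L'Hôpital's rule: differentiate numerator and denominator separately.
  f(x) = 4·x^2   ⇒   f'(x) = 8·x
  g(x) = e^(x) - 1   ⇒   g'(x) = e^(x)
  lim(x→0) f'(x)/g'(x) = lim(x→0) (8·x)/(e^(x))
  = 0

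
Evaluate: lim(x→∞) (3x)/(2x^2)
This is an ∞/∞ indeterminate form.

Apply L'Hôpital's rule: differentiate numerator and denominator separately.
  f(x) = 3·x   ⇒   f'(x) = 3
  g(x) = 2·x^2   ⇒   g'(x) = 4·x
  lim(x→∞) f'(x)/g'(x) = lim(x→∞) (3)/(4·x)
  = 0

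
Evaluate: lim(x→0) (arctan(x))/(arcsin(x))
This is a 0/0 indeterminate form.

Apply L'Hôpital's rule: differentiate numerator and denominator separately.
  f(x) = atan(x)   ⇒   f'(x) = 1/(x^2 + 1)
  g(x) = asin(x)   ⇒   g'(x) = 1/sqrt(1 - x^2)
  lim(x→0) f'(x)/g'(x) = lim(x→0) (1/(x^2 + 1))/(1/sqrt(1 - x^2))
  = 1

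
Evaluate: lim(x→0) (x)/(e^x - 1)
This is a 0/0 indeterminate form.

Apply L'Hôpital's rule: differentiate numerator and denominator separately.
  f(x) = x   ⇒   f'(x) = 1
  g(x) = e^(x) - 1   ⇒   g'(x) = e^(x)
  lim(x→0) f'(x)/g'(x) = lim(x→0) (1)/(e^(x))
  = 1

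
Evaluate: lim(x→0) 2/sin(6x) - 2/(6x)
This is an ∞-∞ indeterminate form.

Combine fractions or rationalize to convert ∞-∞ to 0/0 form:
  lim(x→0) 2/sin(6x) - 2/(6x) = 0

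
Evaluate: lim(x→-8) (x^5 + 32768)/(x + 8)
This is a standard limit.

Factor or rationalize the expression:
  lim(x→-8) (x^5 + 32768)/(x + 8) = 20480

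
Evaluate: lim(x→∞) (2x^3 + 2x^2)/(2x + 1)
This is an ∞/∞ indeterminate form.

Apply L'Hôpital's rule: differentiate numerator and denominator separately.
  f(x) = 2·x^3 + 2·x^2   ⇒   f'(x) = 6·x^2 + 4·x
  g(x) = 2·x + 1   ⇒   g'(x) = 2
  lim(x→∞) f'(x)/g'(x) = lim(x→∞) (6·x^2 + 4·x)/(2)
  = ∞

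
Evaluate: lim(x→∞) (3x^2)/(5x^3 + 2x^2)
This is an ∞/∞ indeterminate form.

Apply L'Hôpital's rule: differentiate numerator and denominator separately.
  f(x) = 3·x^2   ⇒   f'(x) = 6·x
  g(x) = 5·x^3 + 2·x^2   ⇒   g'(x) = 15·x^2 + 4·x
  lim(x→∞) f'(x)/g'(x) = lim(x→∞) (6·x)/(15·x^2 + 4·x)
  = 0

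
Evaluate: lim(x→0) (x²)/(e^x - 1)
This is a 0/0 indeterminate form.

Apply L'Hôpital's rule: differentiate numerator and denominator separately.
  f(x) = x^2   ⇒   f'(x) = 2·x
  g(x) = e^(x) - 1   ⇒   g'(x) = e^(x)
  lim(x→0) f'(x)/g'(x) = lim(x→0) (2·x)/(e^(x))
  = 0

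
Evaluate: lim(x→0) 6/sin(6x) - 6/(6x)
This is an ∞-∞ indeterminate form.

Combine fractions or rationalize to convert ∞-∞ to 0/0 form:
  lim(x→0) 6/sin(6x) - 6/(6x) = 0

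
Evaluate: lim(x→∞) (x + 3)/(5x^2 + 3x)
This is an ∞/∞ indeterminate form.

Apply L'Hôpital's rule: differentiate numerator and denominator separately.
  f(x) = x + 3   ⇒   f'(x) = 1
  g(x) = 5·x^2 + 3·x   ⇒   g'(x) = 10·x + 3
  lim(x→∞) f'(x)/g'(x) = lim(x→∞) (1)/(10·x + 3)
  = 0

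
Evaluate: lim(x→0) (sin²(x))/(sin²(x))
This is a 0/0 indeterminate form.

Apply L'Hôpital's rule: differentiate numerator and denominator separately.
  f(x) = sin(x)^2   ⇒   f'(x) = 2·sin(x)·cos(x)
  g(x) = sin(x)^2   ⇒   g'(x) = 2·sin(x)·cos(x)
  lim(x→0) f'(x)/g'(x) = lim(x→0) (2·sin(x)·cos(x))/(2·sin(x)·cos(x))
  = 1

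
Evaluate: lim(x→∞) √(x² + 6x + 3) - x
This is an ∞-∞ indeterminate form.

Combine fractions or rationalize to convert ∞-∞ to 0/0 form:
  lim(x→∞) √(x² + 6x + 3) - x = 3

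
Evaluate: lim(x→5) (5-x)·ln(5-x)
This is a 0·∞ indeterminate form.

Rewrite 0·∞ as a quotient (0/0 or ∞/∞ form), then apply L'Hôpital's rule:
  lim(x→5) (5-x)·ln(5-x) = 0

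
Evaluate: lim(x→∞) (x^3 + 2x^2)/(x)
This is an ∞/∞ indeterminate form.

Apply L'Hôpital's rule: differentiate numerator and denominator separately.
  f(x) = x^3 + 2·x^2   ⇒   f'(x) = 3·x^2 + 4·x
  g(x) = x   ⇒   g'(x) = 1
  lim(x→∞) f'(x)/g'(x) = lim(x→∞) (3·x^2 + 4·x)/(1)
  = ∞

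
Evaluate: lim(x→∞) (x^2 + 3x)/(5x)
This is an ∞/∞ indeterminate form.

Apply L'Hôpital's rule: differentiate numerator and denominator separately.
  f(x) = x^2 + 3·x   ⇒   f'(x) = 2·x + 3
  g(x) = 5·x   ⇒   g'(x) = 5
  lim(x→∞) f'(x)/g'(x) = lim(x→∞) (2·x + 3)/(5)
  = ∞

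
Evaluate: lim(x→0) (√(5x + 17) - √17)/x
This is a standard limit.

Factor or rationalize the expression:
  lim(x→0) (√(5x + 17) - √17)/x = 5·sqrt(17)/34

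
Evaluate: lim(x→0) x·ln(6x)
This is a 0·∞ indeterminate form.

Rewrite 0·∞ as a quotient (0/0 or ∞/∞ form), then apply L'Hôpital's rule:
  lim(x→0) x·ln(6x) = 0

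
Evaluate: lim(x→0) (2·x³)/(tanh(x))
This is a 0/0 indeterminate form.

Apply L'Hôpital's rule: differentiate numerator and denominator separately.
  f(x) = 2·x^3   ⇒   f'(x) = 6·x^2
  g(x) = tanh(x)   ⇒   g'(x) = 1 - tanh(x)^2
  lim(x→0) f'(x)/g'(x) = lim(x→0) (6·x^2)/(1 - tanh(x)^2)
  = 0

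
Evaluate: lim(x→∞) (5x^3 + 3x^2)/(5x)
This is an ∞/∞ indeterminate form.

Apply L'Hôpital's rule: differentiate numerator and denominator separately.
  f(x) = 5·x^3 + 3·x^2   ⇒   f'(x) = 15·x^2 + 6·x
  g(x) = 5·x   ⇒   g'(x) = 5
  lim(x→∞) f'(x)/g'(x) = lim(x→∞) (15·x^2 + 6·x)/(5)
  = ∞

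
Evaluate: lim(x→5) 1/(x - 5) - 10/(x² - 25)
This is an ∞-∞ indeterminate form.

Combine fractions or rationalize to convert ∞-∞ to 0/0 form:
  lim(x→5) 1/(x - 5) - 10/(x² - 25) = 1/10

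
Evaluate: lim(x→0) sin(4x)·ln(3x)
This is a 0·∞ indeterminate form.

Rewrite 0·∞ as a quotient (0/0 or ∞/∞ form), then apply L'Hôpital's rule:
  lim(x→0) sin(4x)·ln(3x) = 0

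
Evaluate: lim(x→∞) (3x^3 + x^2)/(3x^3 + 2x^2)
This is an ∞/∞ indeterminate form.

Apply L'Hôpital's rule: differentiate numerator and denominator separately.
  f(x) = 3·x^3 + x^2   ⇒   f'(x) = 9·x^2 + 2·x
  g(x) = 3·x^3 + 2·x^2   ⇒   g'(x) = 9·x^2 + 4·x
  lim(x→∞) f'(x)/g'(x) = lim(x→∞) (9·x^2 + 2·x)/(9·x^2 + 4·x)
  = 1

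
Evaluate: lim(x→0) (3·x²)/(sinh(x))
This is a 0/0 indeterminate form.

Apply L'Hôpital's rule: differentiate numerator and denominator separately.
  f(x) = 3·x^2   ⇒   f'(x) = 6·x
  g(x) = sinh(x)   ⇒   g'(x) = cosh(x)
  lim(x→0) f'(x)/g'(x) = lim(x→0) (6·x)/(cosh(x))
  = 0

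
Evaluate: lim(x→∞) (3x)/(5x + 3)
This is an ∞/∞ indeterminate form.

Apply L'Hôpital's rule: differentiate numerator and denominator separately.
  f(x) = 3·x   ⇒   f'(x) = 3
  g(x) = 5·x + 3   ⇒   g'(x) = 5
  lim(x→∞) f'(x)/g'(x) = lim(x→∞) (3)/(5)
  = 3/5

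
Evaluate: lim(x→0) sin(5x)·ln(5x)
This is a 0·∞ indeterminate form.

Rewrite 0·∞ as a quotient (0/0 or ∞/∞ form), then apply L'Hôpital's rule:
  lim(x→0) sin(5x)·ln(5x) = 0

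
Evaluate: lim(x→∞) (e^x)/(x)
This is an ∞/∞ indeterminate form.

Apply L'Hôpital's rule: differentiate numerator and denominator separately.
  f(x) = e^(x)   ⇒   f'(x) = e^(x)
  g(x) = x   ⇒   g'(x) = 1
  lim(x→∞) f'(x)/g'(x) = lim(x→∞) (e^(x))/(1)
  = ∞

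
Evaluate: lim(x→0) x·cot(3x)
This is a 0·∞ indeterminate form.

Rewrite 0·∞ as a quotient (0/0 or ∞/∞ form), then apply L'Hôpital's rule:
  lim(x→0) x·cot(3x) = 1/3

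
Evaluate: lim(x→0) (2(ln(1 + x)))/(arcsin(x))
This is a 0/0 indeterminate form.

Apply L'Hôpital's rule: differentiate numerator and denominator separately.
  f(x) = 2·ln(x + 1)   ⇒   f'(x) = 2/(x + 1)
  g(x) = asin(x)   ⇒   g'(x) = 1/sqrt(1 - x^2)
  lim(x→0) f'(x)/g'(x) = lim(x→0) (2/(x + 1))/(1/sqrt(1 - x^2))
  = 2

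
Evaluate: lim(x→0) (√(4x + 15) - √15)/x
This is a standard limit.

Factor or rationalize the expression:
  lim(x→0) (√(4x + 15) - √15)/x = 2·sqrt(15)/15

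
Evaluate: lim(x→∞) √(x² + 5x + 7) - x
This is an ∞-∞ indeterminate form.

Combine fractions or rationalize to convert ∞-∞ to 0/0 form:
  lim(x→∞) √(x² + 5x + 7) - x = 5/2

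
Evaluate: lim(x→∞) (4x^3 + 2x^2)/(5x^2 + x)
This is an ∞/∞ indeterminate form.

Apply L'Hôpital's rule: differentiate numerator and denominator separately.
  f(x) = 4·x^3 + 2·x^2   ⇒   f'(x) = 12·x^2 + 4·x
  g(x) = 5·x^2 + x   ⇒   g'(x) = 10·x + 1
  lim(x→∞) f'(x)/g'(x) = lim(x→∞) (12·x^2 + 4·x)/(10·x + 1)
  = ∞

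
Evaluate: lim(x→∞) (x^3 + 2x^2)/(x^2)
This is an ∞/∞ indeterminate form.

Apply L'Hôpital's rule: differentiate numerator and denominator separately.
  f(x) = x^3 + 2·x^2   ⇒   f'(x) = 3·x^2 + 4·x
  g(x) = x^2   ⇒   g'(x) = 2·x
  lim(x→∞) f'(x)/g'(x) = lim(x→∞) (3·x^2 + 4·x)/(2·x)
  = ∞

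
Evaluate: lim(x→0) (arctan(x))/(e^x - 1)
This is a 0/0 indeterminate form.

Apply L'Hôpital's rule: differentiate numerator and denominator separately.
  f(x) = atan(x)   ⇒   f'(x) = 1/(x^2 + 1)
  g(x) = e^(x) - 1   ⇒   g'(x) = e^(x)
  lim(x→0) f'(x)/g'(x) = lim(x→0) (1/(x^2 + 1))/(e^(x))
  = 1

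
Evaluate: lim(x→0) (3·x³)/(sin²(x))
This is a 0/0 indeterminate form.

Apply L'Hôpital's rule: differentiate numerator and denominator separately.
  f(x) = 3·x^3   ⇒   f'(x) = 9·x^2
  g(x) = sin(x)^2   ⇒   g'(x) = 2·sin(x)·cos(x)
  lim(x→0) f'(x)/g'(x) = lim(x→0) (9·x^2)/(2·sin(x)·cos(x))
  = 0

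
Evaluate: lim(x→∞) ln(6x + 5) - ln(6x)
This is an ∞-∞ indeterminate form.

Combine fractions or rationalize to convert ∞-∞ to 0/0 form:
  lim(x→∞) ln(6x + 5) - ln(6x) = 0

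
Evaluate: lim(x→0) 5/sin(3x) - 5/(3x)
This is an ∞-∞ indeterminate form.

Combine fractions or rationalize to convert ∞-∞ to 0/0 form:
  lim(x→0) 5/sin(3x) - 5/(3x) = 0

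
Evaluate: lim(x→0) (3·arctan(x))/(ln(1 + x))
This is a 0/0 indeterminate form.

Apply L'Hôpital's rule: differentiate numerator and denominator separately.
  f(x) = 3·atan(x)   ⇒   f'(x) = 3/(x^2 + 1)
  g(x) = ln(x + 1)   ⇒   g'(x) = 1/(x + 1)
  lim(x→0) f'(x)/g'(x) = lim(x→0) (3/(x^2 + 1))/(1/(x + 1))
  = 3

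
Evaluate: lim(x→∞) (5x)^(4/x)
This is an exponential indeterminate form.

For exponential indeterminate forms, take the natural log:
  Let L = lim(x→∞) (5x)^(4/x)
  Then ln(L) = lim(x→∞) [exponent × ln(base)]
  Evaluate using L'Hôpital or standard limits, then exponentiate.
  L = 1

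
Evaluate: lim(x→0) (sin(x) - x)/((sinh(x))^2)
This is a 0/0 indeterminate form.

Apply L'Hôpital's rule: differentiate numerator and denominator separately.
  f(x) = -x + sin(x)   ⇒   f'(x) = cos(x) - 1
  g(x) = sinh(x)^2   ⇒   g'(x) = 2·sinh(x)·cosh(x)
  lim(x→0) f'(x)/g'(x) = lim(x→0) (cos(x) - 1)/(2·sinh(x)·cosh(x))
  = 0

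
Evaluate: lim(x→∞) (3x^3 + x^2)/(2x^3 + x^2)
This is an ∞/∞ indeterminate form.

Apply L'Hôpital's rule: differentiate numerator and denominator separately.
  f(x) = 3·x^3 + x^2   ⇒   f'(x) = 9·x^2 + 2·x
  g(x) = 2·x^3 + x^2   ⇒   g'(x) = 6·x^2 + 2·x
  lim(x→∞) f'(x)/g'(x) = lim(x→∞) (9·x^2 + 2·x)/(6·x^2 + 2·x)
  = 3/2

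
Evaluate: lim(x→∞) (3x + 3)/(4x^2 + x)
This is an ∞/∞ indeterminate form.

Apply L'Hôpital's rule: differentiate numerator and denominator separately.
  f(x) = 3·x + 3   ⇒   f'(x) = 3
  g(x) = 4·x^2 + x   ⇒   g'(x) = 8·x + 1
  lim(x→∞) f'(x)/g'(x) = lim(x→∞) (3)/(8·x + 1)
  = 0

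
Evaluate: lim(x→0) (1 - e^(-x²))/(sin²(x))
This is a 0/0 indeterminate form.

Apply L'Hôpital's rule: differentiate numerator and denominator separately.
  f(x) = 1 - e^(-x^2)   ⇒   f'(x) = 2·x·e^(-x^2)
  g(x) = sin(x)^2   ⇒   g'(x) = 2·sin(x)·cos(x)
  lim(x→0) f'(x)/g'(x) = lim(x→0) (2·x·e^(-x^2))/(2·sin(x)·cos(x))
  = 1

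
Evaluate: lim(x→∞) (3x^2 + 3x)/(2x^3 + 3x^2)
This is an ∞/∞ indeterminate form.

Apply L'Hôpital's rule: differentiate numerator and denominator separately.
  f(x) = 3·x^2 + 3·x   ⇒   f'(x) = 6·x + 3
  g(x) = 2·x^3 + 3·x^2   ⇒   g'(x) = 6·x^2 + 6·x
  lim(x→∞) f'(x)/g'(x) = lim(x→∞) (6·x + 3)/(6·x^2 + 6·x)
  = 0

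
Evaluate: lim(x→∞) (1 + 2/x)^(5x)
This is an exponential indeterminate form.

For exponential indeterminate forms, take the natural log:
  Let L = lim(x→∞) (1 + 2/x)^(5x)
  Then ln(L) = lim(x→∞) [exponent × ln(base)]
  Evaluate using L'Hôpital or standard limits, then exponentiate.
  L = e^(10)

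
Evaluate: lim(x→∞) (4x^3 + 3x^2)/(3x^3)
This is an ∞/∞ indeterminate form.

Apply L'Hôpital's rule: differentiate numerator and denominator separately.
  f(x) = 4·x^3 + 3·x^2   ⇒   f'(x) = 12·x^2 + 6·x
  g(x) = 3·x^3   ⇒   g'(x) = 9·x^2
  lim(x→∞) f'(x)/g'(x) = lim(x→∞) (12·x^2 + 6·x)/(9·x^2)
  = 4/3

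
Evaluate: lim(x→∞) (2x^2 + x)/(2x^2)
This is an ∞/∞ indeterminate form.

Apply L'Hôpital's rule: differentiate numerator and denominator separately.
  f(x) = 2·x^2 + x   ⇒   f'(x) = 4·x + 1
  g(x) = 2·x^2   ⇒   g'(x) = 4·x
  lim(x→∞) f'(x)/g'(x) = lim(x→∞) (4·x + 1)/(4·x)
  = 1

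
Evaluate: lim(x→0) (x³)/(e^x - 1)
This is a 0/0 indeterminate form.

Apply L'Hôpital's rule: differentiate numerator and denominator separately.
  f(x) = x^3   ⇒   f'(x) = 3·x^2
  g(x) = e^(x) - 1   ⇒   g'(x) = e^(x)
  lim(x→0) f'(x)/g'(x) = lim(x→0) (3·x^2)/(e^(x))
  = 0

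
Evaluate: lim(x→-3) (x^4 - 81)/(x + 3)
This is a standard limit.

Factor or rationalize the expression:
  lim(x→-3) (x^4 - 81)/(x + 3) = -108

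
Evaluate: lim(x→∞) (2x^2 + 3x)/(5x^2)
This is an ∞/∞ indeterminate form.

Apply L'Hôpital's rule: differentiate numerator and denominator separately.
  f(x) = 2·x^2 + 3·x   ⇒   f'(x) = 4·x + 3
  g(x) = 5·x^2   ⇒   g'(x) = 10·x
  lim(x→∞) f'(x)/g'(x) = lim(x→∞) (4·x + 3)/(10·x)
  = 2/5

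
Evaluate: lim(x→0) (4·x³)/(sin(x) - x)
This is a 0/0 indeterminate form.

Apply L'Hôpital's rule: differentiate numerator and denominator separately.
  f(x) = 4·x^3   ⇒   f'(x) = 12·x^2
  g(x) = -x + sin(x)   ⇒   g'(x) = cos(x) - 1
  lim(x→0) f'(x)/g'(x) = lim(x→0) (12·x^2)/(cos(x) - 1)
  = -24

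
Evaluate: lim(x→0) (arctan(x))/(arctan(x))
This is a 0/0 indeterminate form.

Apply L'Hôpital's rule: differentiate numerator and denominator separately.
  f(x) = atan(x)   ⇒   f'(x) = 1/(x^2 + 1)
  g(x) = atan(x)   ⇒   g'(x) = 1/(x^2 + 1)
  lim(x→0) f'(x)/g'(x) = lim(x→0) (1/(x^2 + 1))/(1/(x^2 + 1))
  = 1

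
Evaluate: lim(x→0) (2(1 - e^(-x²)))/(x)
This is a 0/0 indeterminate form.

Apply L'Hôpital's rule: differentiate numerator and denominator separately.
  f(x) = 2 - 2·e^(-x^2)   ⇒   f'(x) = 4·x·e^(-x^2)
  g(x) = x   ⇒   g'(x) = 1
  lim(x→0) f'(x)/g'(x) = lim(x→0) (4·x·e^(-x^2))/(1)
  = 0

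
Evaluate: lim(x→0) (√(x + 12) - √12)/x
This is a standard limit.

Factor or rationalize the expression:
  lim(x→0) (√(x + 12) - √12)/x = sqrt(3)/12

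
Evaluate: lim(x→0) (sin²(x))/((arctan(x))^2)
This is a 0/0 indeterminate form.

Apply L'Hôpital's rule: differentiate numerator and denominator separately.
  f(x) = sin(x)^2   ⇒   f'(x) = 2·sin(x)·cos(x)
  g(x) = atan(x)^2   ⇒   g'(x) = 2·atan(x)/(x^2 + 1)
  lim(x→0) f'(x)/g'(x) = lim(x→0) (2·sin(x)·cos(x))/(2·atan(x)/(x^2 + 1))
  = 1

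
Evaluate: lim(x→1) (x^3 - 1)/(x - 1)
This is a standard limit.

Factor or rationalize the expression:
  lim(x→1) (x^3 - 1)/(x - 1) = 3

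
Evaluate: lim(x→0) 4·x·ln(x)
This is a 0·∞ indeterminate form.

Rewrite 0·∞ as a quotient (0/0 or ∞/∞ form), then apply L'Hôpital's rule:
  lim(x→0) 4·x·ln(x) = 0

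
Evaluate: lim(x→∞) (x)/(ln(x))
This is an ∞/∞ indeterminate form.

Apply L'Hôpital's rule: differentiate numerator and denominator separately.
  f(x) = x   ⇒   f'(x) = 1
  g(x) = ln(x)   ⇒   g'(x) = 1/x
  lim(x→∞) f'(x)/g'(x) = lim(x→∞) (1)/(1/x)
  = ∞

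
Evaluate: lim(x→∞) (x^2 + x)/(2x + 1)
This is an ∞/∞ indeterminate form.

Apply L'Hôpital's rule: differentiate numerator and denominator separately.
  f(x) = x^2 + x   ⇒   f'(x) = 2·x + 1
  g(x) = 2·x + 1   ⇒   g'(x) = 2
  lim(x→∞) f'(x)/g'(x) = lim(x→∞) (2·x + 1)/(2)
  = ∞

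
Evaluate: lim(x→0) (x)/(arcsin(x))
This is a 0/0 indeterminate form.

Apply L'Hôpital's rule: differentiate numerator and denominator separately.
  f(x) = x   ⇒   f'(x) = 1
  g(x) = asin(x)   ⇒   g'(x) = 1/sqrt(1 - x^2)
  lim(x→0) f'(x)/g'(x) = lim(x→0) (1)/(1/sqrt(1 - x^2))
  = 1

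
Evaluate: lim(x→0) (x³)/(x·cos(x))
This is a 0/0 indeterminate form.

Apply L'Hôpital's rule: differentiate numerator and denominator separately.
  f(x) = x^3   ⇒   f'(x) = 3·x^2
  g(x) = x·cos(x)   ⇒   g'(x) = -x·sin(x) + cos(x)
  lim(x→0) f'(x)/g'(x) = lim(x→0) (3·x^2)/(-x·sin(x) + cos(x))
  = 0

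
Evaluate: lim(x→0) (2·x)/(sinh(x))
This is a 0/0 indeterminate form.

Apply L'Hôpital's rule: differentiate numerator and denominator separately.
  f(x) = 2·x   ⇒   f'(x) = 2
  g(x) = sinh(x)   ⇒   g'(x) = cosh(x)
  lim(x→0) f'(x)/g'(x) = lim(x→0) (2)/(cosh(x))
  = 2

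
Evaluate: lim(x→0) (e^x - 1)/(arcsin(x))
This is a 0/0 indeterminate form.

Apply L'Hôpital's rule: differentiate numerator and denominator separately.
  f(x) = e^(x) - 1   ⇒   f'(x) = e^(x)
  g(x) = asin(x)   ⇒   g'(x) = 1/sqrt(1 - x^2)
  lim(x→0) f'(x)/g'(x) = lim(x→0) (e^(x))/(1/sqrt(1 - x^2))
  = 1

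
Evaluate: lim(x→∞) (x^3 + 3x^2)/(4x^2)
This is an ∞/∞ indeterminate form.

Apply L'Hôpital's rule: differentiate numerator and denominator separately.
  f(x) = x^3 + 3·x^2   ⇒   f'(x) = 3·x^2 + 6·x
  g(x) = 4·x^2   ⇒   g'(x) = 8·x
  lim(x→∞) f'(x)/g'(x) = lim(x→∞) (3·x^2 + 6·x)/(8·x)
  = ∞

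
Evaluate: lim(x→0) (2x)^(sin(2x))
This is an exponential indeterminate form.

For exponential indeterminate forms, take the natural log:
  Let L = lim(x→0) (2x)^(sin(2x))
  Then ln(L) = lim(x→0) [exponent × ln(base)]
  Evaluate using L'Hôpital or standard limits, then exponentiate.
  L = 1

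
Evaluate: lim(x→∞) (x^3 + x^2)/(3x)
This is an ∞/∞ indeterminate form.

Apply L'Hôpital's rule: differentiate numerator and denominator separately.
  f(x) = x^3 + x^2   ⇒   f'(x) = 3·x^2 + 2·x
  g(x) = 3·x   ⇒   g'(x) = 3
  lim(x→∞) f'(x)/g'(x) = lim(x→∞) (3·x^2 + 2·x)/(3)
  = ∞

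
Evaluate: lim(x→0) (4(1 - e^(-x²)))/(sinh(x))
This is a 0/0 indeterminate form.

Apply L'Hôpital's rule: differentiate numerator and denominator separately.
  f(x) = 4 - 4·e^(-x^2)   ⇒   f'(x) = 8·x·e^(-x^2)
  g(x) = sinh(x)   ⇒   g'(x) = cosh(x)
  lim(x→0) f'(x)/g'(x) = lim(x→0) (8·x·e^(-x^2))/(cosh(x))
  = 0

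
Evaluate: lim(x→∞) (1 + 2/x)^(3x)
This is an exponential indeterminate form.

For exponential indeterminate forms, take the natural log:
  Let L = lim(x→∞) (1 + 2/x)^(3x)
  Then ln(L) = lim(x→∞) [exponent × ln(base)]
  Evaluate using L'Hôpital or standard limits, then exponentiate.
  L = e^(6)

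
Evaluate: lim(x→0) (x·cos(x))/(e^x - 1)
This is a 0/0 indeterminate form.

Apply L'Hôpital's rule: differentiate numerator and denominator separately.
  f(x) = x·cos(x)   ⇒   f'(x) = -x·sin(x) + cos(x)
  g(x) = e^(x) - 1   ⇒   g'(x) = e^(x)
  lim(x→0) f'(x)/g'(x) = lim(x→0) (-x·sin(x) + cos(x))/(e^(x))
  = 1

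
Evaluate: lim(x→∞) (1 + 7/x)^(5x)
This is an exponential indeterminate form.

For exponential indeterminate forms, take the natural log:
  Let L = lim(x→∞) (1 + 7/x)^(5x)
  Then ln(L) = lim(x→∞) [exponent × ln(base)]
  Evaluate using L'Hôpital or standard limits, then exponentiate.
  L = e^(35)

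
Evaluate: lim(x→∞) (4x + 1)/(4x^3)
This is an ∞/∞ indeterminate form.

Apply L'Hôpital's rule: differentiate numerator and denominator separately.
  f(x) = 4·x + 1   ⇒   f'(x) = 4
  g(x) = 4·x^3   ⇒   g'(x) = 12·x^2
  lim(x→∞) f'(x)/g'(x) = lim(x→∞) (4)/(12·x^2)
  = 0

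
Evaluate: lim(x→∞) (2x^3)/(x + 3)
This is an ∞/∞ indeterminate form.

Apply L'Hôpital's rule: differentiate numerator and denominator separately.
  f(x) = 2·x^3   ⇒   f'(x) = 6·x^2
  g(x) = x + 3   ⇒   g'(x) = 1
  lim(x→∞) f'(x)/g'(x) = lim(x→∞) (6·x^2)/(1)
  = ∞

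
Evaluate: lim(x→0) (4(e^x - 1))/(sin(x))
This is a 0/0 indeterminate form.

Apply L'Hôpital's rule: differentiate numerator and denominator separately.
  f(x) = 4·e^(x) - 4   ⇒   f'(x) = 4·e^(x)
  g(x) = sin(x)   ⇒   g'(x) = cos(x)
  lim(x→0) f'(x)/g'(x) = lim(x→0) (4·e^(x))/(cos(x))
  = 4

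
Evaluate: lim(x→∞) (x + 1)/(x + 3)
This is an ∞/∞ indeterminate form.

Apply L'Hôpital's rule: differentiate numerator and denominator separately.
  f(x) = x + 1   ⇒   f'(x) = 1
  g(x) = x + 3   ⇒   g'(x) = 1
  lim(x→∞) f'(x)/g'(x) = lim(x→∞) (1)/(1)
  = 1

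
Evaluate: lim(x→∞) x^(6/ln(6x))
This is an exponential indeterminate form.

For exponential indeterminate forms, take the natural log:
  Let L = lim(x→∞) x^(6/ln(6x))
  Then ln(L) = lim(x→∞) [exponent × ln(base)]
  Evaluate using L'Hôpital or standard limits, then exponentiate.
  L = e^(6)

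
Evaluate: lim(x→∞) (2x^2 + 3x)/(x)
This is an ∞/∞ indeterminate form.

Apply L'Hôpital's rule: differentiate numerator and denominator separately.
  f(x) = 2·x^2 + 3·x   ⇒   f'(x) = 4·x + 3
  g(x) = x   ⇒   g'(x) = 1
  lim(x→∞) f'(x)/g'(x) = lim(x→∞) (4·x + 3)/(1)
  = ∞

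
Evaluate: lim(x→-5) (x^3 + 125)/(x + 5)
This is a standard limit.

Factor or rationalize the expression:
  lim(x→-5) (x^3 + 125)/(x + 5) = 75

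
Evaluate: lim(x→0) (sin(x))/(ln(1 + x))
This is a 0/0 indeterminate form.

Apply L'Hôpital's rule: differentiate numerator and denominator separately.
  f(x) = sin(x)   ⇒   f'(x) = cos(x)
  g(x) = ln(x + 1)   ⇒   g'(x) = 1/(x + 1)
  lim(x→0) f'(x)/g'(x) = lim(x→0) (cos(x))/(1/(x + 1))
  = 1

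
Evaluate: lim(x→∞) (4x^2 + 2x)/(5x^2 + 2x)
This is an ∞/∞ indeterminate form.

Apply L'Hôpital's rule: differentiate numerator and denominator separately.
  f(x) = 4·x^2 + 2·x   ⇒   f'(x) = 8·x + 2
  g(x) = 5·x^2 + 2·x   ⇒   g'(x) = 10·x + 2
  lim(x→∞) f'(x)/g'(x) = lim(x→∞) (8·x + 2)/(10·x + 2)
  = 4/5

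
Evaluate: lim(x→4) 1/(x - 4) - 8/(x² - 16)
This is an ∞-∞ indeterminate form.

Combine fractions or rationalize to convert ∞-∞ to 0/0 form:
  lim(x→4) 1/(x - 4) - 8/(x² - 16) = 1/8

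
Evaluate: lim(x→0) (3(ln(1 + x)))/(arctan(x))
This is a 0/0 indeterminate form.

Apply L'Hôpital's rule: differentiate numerator and denominator separately.
  f(x) = 3·ln(x + 1)   ⇒   f'(x) = 3/(x + 1)
  g(x) = atan(x)   ⇒   g'(x) = 1/(x^2 + 1)
  lim(x→0) f'(x)/g'(x) = lim(x→0) (3/(x + 1))/(1/(x^2 + 1))
  = 3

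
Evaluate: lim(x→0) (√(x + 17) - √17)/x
This is a standard limit.

Factor or rationalize the expression:
  lim(x→0) (√(x + 17) - √17)/x = sqrt(17)/34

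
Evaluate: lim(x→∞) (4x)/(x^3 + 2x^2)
This is an ∞/∞ indeterminate form.

Apply L'Hôpital's rule: differentiate numerator and denominator separately.
  f(x) = 4·x   ⇒   f'(x) = 4
  g(x) = x^3 + 2·x^2   ⇒   g'(x) = 3·x^2 + 4·x
  lim(x→∞) f'(x)/g'(x) = lim(x→∞) (4)/(3·x^2 + 4·x)
  = 0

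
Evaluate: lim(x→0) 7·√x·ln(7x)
This is a 0·∞ indeterminate form.

Rewrite 0·∞ as a quotient (0/0 or ∞/∞ form), then apply L'Hôpital's rule:
  lim(x→0) 7·√x·ln(7x) = 0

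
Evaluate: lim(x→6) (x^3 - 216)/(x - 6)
This is a standard limit.

Factor or rationalize the expression:
  lim(x→6) (x^3 - 216)/(x - 6) = 108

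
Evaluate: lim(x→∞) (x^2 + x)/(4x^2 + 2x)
This is an ∞/∞ indeterminate form.

Apply L'Hôpital's rule: differentiate numerator and denominator separately.
  f(x) = x^2 + x   ⇒   f'(x) = 2·x + 1
  g(x) = 4·x^2 + 2·x   ⇒   g'(x) = 8·x + 2
  lim(x→∞) f'(x)/g'(x) = lim(x→∞) (2·x + 1)/(8·x + 2)
  = 1/4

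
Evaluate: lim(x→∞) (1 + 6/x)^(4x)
This is an exponential indeterminate form.

For exponential indeterminate forms, take the natural log:
  Let L = lim(x→∞) (1 + 6/x)^(4x)
  Then ln(L) = lim(x→∞) [exponent × ln(base)]
  Evaluate using L'Hôpital or standard limits, then exponentiate.
  L = e^(24)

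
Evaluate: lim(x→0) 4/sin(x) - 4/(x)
This is an ∞-∞ indeterminate form.

Combine fractions or rationalize to convert ∞-∞ to 0/0 form:
  lim(x→0) 4/sin(x) - 4/(x) = 0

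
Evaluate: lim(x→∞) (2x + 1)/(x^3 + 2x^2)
This is an ∞/∞ indeterminate form.

Apply L'Hôpital's rule: differentiate numerator and denominator separately.
  f(x) = 2·x + 1   ⇒   f'(x) = 2
  g(x) = x^3 + 2·x^2   ⇒   g'(x) = 3·x^2 + 4·x
  lim(x→∞) f'(x)/g'(x) = lim(x→∞) (2)/(3·x^2 + 4·x)
  = 0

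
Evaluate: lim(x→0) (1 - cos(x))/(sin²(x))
This is a 0/0 indeterminate form.

Apply L'Hôpital's rule: differentiate numerator and denominator separately.
  f(x) = 1 - cos(x)   ⇒   f'(x) = sin(x)
  g(x) = sin(x)^2   ⇒   g'(x) = 2·sin(x)·cos(x)
  lim(x→0) f'(x)/g'(x) = lim(x→0) (sin(x))/(2·sin(x)·cos(x))
  = 1/2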